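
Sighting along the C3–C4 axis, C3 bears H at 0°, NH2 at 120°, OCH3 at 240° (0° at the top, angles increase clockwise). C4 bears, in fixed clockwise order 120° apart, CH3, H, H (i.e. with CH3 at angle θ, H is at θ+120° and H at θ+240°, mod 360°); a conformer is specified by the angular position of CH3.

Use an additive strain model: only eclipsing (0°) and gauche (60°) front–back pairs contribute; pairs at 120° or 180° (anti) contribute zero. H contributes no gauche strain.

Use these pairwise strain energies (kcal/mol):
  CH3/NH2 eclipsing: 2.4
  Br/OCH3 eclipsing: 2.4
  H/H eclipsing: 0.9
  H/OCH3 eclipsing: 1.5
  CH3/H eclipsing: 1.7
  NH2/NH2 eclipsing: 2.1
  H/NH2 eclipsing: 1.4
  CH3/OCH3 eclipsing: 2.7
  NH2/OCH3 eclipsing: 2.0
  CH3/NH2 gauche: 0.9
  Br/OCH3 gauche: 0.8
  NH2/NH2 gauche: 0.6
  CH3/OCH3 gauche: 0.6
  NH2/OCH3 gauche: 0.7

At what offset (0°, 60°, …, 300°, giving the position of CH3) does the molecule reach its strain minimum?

CH3 at 0° (eclipsed): H–CH3 eclipsed, NH2–H eclipsed, OCH3–H eclipsed; 1.7 + 1.4 + 1.5 = 4.6 kcal/mol.
CH3 at 60° (staggered): NH2–CH3 gauche; 0.9 = 0.9 kcal/mol.
CH3 at 120° (eclipsed): H–H eclipsed, NH2–CH3 eclipsed, OCH3–H eclipsed; 0.9 + 2.4 + 1.5 = 4.8 kcal/mol.
CH3 at 180° (staggered): NH2–CH3 gauche, OCH3–CH3 gauche; 0.9 + 0.6 = 1.5 kcal/mol.
CH3 at 240° (eclipsed): H–H eclipsed, NH2–H eclipsed, OCH3–CH3 eclipsed; 0.9 + 1.4 + 2.7 = 5.0 kcal/mol.
CH3 at 300° (staggered): OCH3–CH3 gauche; 0.6 = 0.6 kcal/mol.
The minimum (0.6 kcal/mol) occurs with CH3 at 300°.

300°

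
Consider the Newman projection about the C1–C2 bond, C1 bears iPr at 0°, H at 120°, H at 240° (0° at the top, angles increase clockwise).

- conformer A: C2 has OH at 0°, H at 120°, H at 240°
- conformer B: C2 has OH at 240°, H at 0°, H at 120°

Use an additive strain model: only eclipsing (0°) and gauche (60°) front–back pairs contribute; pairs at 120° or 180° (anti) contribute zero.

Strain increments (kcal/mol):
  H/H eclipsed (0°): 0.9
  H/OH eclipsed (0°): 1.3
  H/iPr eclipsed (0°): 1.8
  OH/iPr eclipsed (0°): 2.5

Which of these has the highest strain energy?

A

A (eclipsed): iPr–OH eclipsed, H–H eclipsed, H–H eclipsed; 2.5 + 0.9 + 0.9 = 4.3 kcal/mol.
B (eclipsed): iPr–H eclipsed, H–H eclipsed, H–OH eclipsed; 1.8 + 0.9 + 1.3 = 4.0 kcal/mol.
A has the highest total (4.3 kcal/mol).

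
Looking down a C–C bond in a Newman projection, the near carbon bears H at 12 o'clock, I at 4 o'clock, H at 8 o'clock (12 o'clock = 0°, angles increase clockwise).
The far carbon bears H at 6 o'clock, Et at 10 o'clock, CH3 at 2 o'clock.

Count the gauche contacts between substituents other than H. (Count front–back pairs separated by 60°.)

1

Non-H gauche pairs: I(120°)/CH3(60°) — 1 interaction.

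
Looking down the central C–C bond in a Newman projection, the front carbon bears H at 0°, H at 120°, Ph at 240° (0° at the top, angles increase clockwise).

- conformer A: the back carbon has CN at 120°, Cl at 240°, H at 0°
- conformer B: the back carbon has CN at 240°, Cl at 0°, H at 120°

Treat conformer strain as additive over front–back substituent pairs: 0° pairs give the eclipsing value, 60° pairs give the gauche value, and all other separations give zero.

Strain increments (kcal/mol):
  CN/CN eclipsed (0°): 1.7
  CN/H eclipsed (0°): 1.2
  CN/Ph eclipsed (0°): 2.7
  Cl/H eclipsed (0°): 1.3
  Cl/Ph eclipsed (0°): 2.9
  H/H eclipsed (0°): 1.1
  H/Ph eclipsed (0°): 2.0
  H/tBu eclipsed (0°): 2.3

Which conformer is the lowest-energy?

A is eclipsed. H at 0° is eclipsed with H at 0° (1.1); H at 120° is eclipsed with CN at 120° (1.2); Ph at 240° is eclipsed with Cl at 240° (2.9). Total 5.2 kcal/mol.
B is eclipsed. H at 0° is eclipsed with Cl at 0° (1.3); H at 120° is eclipsed with H at 120° (1.1); Ph at 240° is eclipsed with CN at 240° (2.7). Total 5.1 kcal/mol.
B has the lowest total (5.1 kcal/mol).

B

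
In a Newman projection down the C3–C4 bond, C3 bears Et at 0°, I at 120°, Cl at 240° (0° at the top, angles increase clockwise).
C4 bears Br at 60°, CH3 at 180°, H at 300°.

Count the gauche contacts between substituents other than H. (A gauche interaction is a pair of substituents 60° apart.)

Non-H gauche pairs: Et(0°)/Br(60°); I(120°)/Br(60°); I(120°)/CH3(180°); Cl(240°)/CH3(180°) — 4 interactions.

4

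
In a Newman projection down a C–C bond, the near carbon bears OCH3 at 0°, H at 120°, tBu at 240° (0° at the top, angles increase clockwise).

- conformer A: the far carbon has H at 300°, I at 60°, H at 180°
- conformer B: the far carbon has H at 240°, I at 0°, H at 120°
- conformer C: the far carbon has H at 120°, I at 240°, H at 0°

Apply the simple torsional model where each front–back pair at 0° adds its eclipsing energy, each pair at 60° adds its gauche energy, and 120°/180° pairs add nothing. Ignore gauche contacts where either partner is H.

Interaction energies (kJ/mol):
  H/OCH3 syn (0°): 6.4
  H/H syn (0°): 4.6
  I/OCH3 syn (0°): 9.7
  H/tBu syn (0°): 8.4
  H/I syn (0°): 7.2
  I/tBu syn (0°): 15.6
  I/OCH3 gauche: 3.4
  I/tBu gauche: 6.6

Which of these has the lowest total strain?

A (staggered): OCH3(0°)/I(60°) gauche 3.4 → 3.4 kJ/mol.
B (eclipsed): OCH3(0°)/I(0°) eclipsed 9.7; H(120°)/H(120°) eclipsed 4.6; tBu(240°)/H(240°) eclipsed 8.4 → 22.7 kJ/mol.
C (eclipsed): OCH3(0°)/H(0°) eclipsed 6.4; H(120°)/H(120°) eclipsed 4.6; tBu(240°)/I(240°) eclipsed 15.6 → 26.6 kJ/mol.
A has the lowest total (3.4 kJ/mol).

A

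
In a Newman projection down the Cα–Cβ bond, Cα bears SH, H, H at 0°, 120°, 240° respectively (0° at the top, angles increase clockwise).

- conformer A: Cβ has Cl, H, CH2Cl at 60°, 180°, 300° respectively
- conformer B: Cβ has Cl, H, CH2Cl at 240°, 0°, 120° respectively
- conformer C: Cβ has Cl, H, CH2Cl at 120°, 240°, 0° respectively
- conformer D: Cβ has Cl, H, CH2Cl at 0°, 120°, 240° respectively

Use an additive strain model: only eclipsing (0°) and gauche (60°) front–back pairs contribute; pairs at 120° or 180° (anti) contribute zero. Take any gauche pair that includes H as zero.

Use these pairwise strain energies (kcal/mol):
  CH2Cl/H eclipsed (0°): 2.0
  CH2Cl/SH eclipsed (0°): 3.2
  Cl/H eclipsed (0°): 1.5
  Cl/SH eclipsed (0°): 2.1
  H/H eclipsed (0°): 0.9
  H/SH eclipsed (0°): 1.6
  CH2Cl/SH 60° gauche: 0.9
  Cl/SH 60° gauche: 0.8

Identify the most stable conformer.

A

A (staggered): SH(0°)/Cl(60°) gauche 0.8; SH(0°)/CH2Cl(300°) gauche 0.9 → 1.7 kcal/mol.
B (eclipsed): SH(0°)/H(0°) eclipsed 1.6; H(120°)/CH2Cl(120°) eclipsed 2.0; H(240°)/Cl(240°) eclipsed 1.5 → 5.1 kcal/mol.
C (eclipsed): SH(0°)/CH2Cl(0°) eclipsed 3.2; H(120°)/Cl(120°) eclipsed 1.5; H(240°)/H(240°) eclipsed 0.9 → 5.6 kcal/mol.
D (eclipsed): SH(0°)/Cl(0°) eclipsed 2.1; H(120°)/H(120°) eclipsed 0.9; H(240°)/CH2Cl(240°) eclipsed 2.0 → 5.0 kcal/mol.
A has the lowest total (1.7 kcal/mol).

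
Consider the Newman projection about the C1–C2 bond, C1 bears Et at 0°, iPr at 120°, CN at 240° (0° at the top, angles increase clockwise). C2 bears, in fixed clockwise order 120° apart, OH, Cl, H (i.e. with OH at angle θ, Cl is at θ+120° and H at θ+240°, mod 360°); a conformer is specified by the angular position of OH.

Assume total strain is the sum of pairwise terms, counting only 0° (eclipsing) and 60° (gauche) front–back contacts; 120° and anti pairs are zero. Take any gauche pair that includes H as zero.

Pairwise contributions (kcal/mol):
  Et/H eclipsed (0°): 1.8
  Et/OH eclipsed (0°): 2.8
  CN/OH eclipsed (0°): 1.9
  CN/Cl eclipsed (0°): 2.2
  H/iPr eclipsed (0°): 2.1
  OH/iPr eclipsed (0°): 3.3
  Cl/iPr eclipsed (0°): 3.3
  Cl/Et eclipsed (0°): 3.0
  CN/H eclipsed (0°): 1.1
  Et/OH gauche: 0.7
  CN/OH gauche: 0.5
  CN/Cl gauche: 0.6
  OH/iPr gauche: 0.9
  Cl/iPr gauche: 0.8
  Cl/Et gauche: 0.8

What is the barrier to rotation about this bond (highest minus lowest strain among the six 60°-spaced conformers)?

OH at 0° (eclipsed): Et–OH eclipsed, iPr–Cl eclipsed, CN–H eclipsed; 2.8 + 3.3 + 1.1 = 7.2 kcal/mol.
OH at 60° (staggered): Et–OH gauche, iPr–OH gauche, iPr–Cl gauche, CN–Cl gauche; 0.7 + 0.9 + 0.8 + 0.6 = 3.0 kcal/mol.
OH at 120° (eclipsed): Et–H eclipsed, iPr–OH eclipsed, CN–Cl eclipsed; 1.8 + 3.3 + 2.2 = 7.3 kcal/mol.
OH at 180° (staggered): Et–Cl gauche, iPr–OH gauche, CN–OH gauche, CN–Cl gauche; 0.8 + 0.9 + 0.5 + 0.6 = 2.8 kcal/mol.
OH at 240° (eclipsed): Et–Cl eclipsed, iPr–H eclipsed, CN–OH eclipsed; 3.0 + 2.1 + 1.9 = 7.0 kcal/mol.
OH at 300° (staggered): Et–OH gauche, Et–Cl gauche, iPr–Cl gauche, CN–OH gauche; 0.7 + 0.8 + 0.8 + 0.5 = 2.8 kcal/mol.
Max at 120° (7.3 kcal/mol), min at 180° (2.8 kcal/mol); barrier = 4.5 kcal/mol.

4.5 kcal/mol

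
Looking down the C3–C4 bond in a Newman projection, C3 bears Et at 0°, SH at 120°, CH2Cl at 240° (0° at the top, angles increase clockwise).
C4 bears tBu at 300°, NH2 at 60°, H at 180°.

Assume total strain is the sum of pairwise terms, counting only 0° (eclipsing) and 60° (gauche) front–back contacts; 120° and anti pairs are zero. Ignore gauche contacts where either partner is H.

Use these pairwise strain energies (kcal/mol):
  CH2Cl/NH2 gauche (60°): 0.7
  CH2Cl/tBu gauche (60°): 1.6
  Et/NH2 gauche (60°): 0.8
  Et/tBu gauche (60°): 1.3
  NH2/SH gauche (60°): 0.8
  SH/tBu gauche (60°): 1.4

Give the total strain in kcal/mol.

4.5 kcal/mol

This conformer (staggered): Et–tBu gauche, Et–NH2 gauche, SH–NH2 gauche, CH2Cl–tBu gauche; 1.3 + 0.8 + 0.8 + 1.6 = 4.5 kcal/mol.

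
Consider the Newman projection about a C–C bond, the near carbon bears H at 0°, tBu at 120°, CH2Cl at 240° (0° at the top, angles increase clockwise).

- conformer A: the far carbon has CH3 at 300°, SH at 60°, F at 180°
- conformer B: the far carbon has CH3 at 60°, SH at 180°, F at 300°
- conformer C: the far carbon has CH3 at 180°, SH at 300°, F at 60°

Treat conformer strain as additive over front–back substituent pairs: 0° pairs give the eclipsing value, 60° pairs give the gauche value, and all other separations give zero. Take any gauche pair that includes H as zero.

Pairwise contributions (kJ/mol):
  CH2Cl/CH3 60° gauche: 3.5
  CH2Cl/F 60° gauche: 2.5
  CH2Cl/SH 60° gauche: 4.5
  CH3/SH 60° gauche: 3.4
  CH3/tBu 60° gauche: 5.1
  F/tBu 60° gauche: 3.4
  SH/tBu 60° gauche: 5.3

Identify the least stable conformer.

A is staggered. tBu at 120° is gauche with SH at 60° (5.3); tBu at 120° is gauche with F at 180° (3.4); CH2Cl at 240° is gauche with CH3 at 300° (3.5); CH2Cl at 240° is gauche with F at 180° (2.5). Total 14.7 kJ/mol.
B is staggered. tBu at 120° is gauche with CH3 at 60° (5.1); tBu at 120° is gauche with SH at 180° (5.3); CH2Cl at 240° is gauche with SH at 180° (4.5); CH2Cl at 240° is gauche with F at 300° (2.5). Total 17.4 kJ/mol.
C is staggered. tBu at 120° is gauche with CH3 at 180° (5.1); tBu at 120° is gauche with F at 60° (3.4); CH2Cl at 240° is gauche with CH3 at 180° (3.5); CH2Cl at 240° is gauche with SH at 300° (4.5). Total 16.5 kJ/mol.
B has the highest total (17.4 kJ/mol).

B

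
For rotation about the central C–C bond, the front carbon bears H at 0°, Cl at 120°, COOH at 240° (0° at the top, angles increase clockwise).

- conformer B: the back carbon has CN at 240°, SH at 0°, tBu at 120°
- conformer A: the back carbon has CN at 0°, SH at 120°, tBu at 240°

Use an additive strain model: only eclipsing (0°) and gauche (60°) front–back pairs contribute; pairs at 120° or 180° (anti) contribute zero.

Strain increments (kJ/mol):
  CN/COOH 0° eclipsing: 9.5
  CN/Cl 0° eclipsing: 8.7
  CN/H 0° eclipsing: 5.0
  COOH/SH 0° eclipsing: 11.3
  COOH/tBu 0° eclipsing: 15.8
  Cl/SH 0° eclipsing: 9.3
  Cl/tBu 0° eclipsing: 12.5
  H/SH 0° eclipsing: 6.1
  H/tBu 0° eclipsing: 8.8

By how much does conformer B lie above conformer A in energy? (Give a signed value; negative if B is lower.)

-2.0 kJ/mol

B is eclipsed. H at 0° is eclipsed with SH at 0° (6.1); Cl at 120° is eclipsed with tBu at 120° (12.5); COOH at 240° is eclipsed with CN at 240° (9.5). Total 28.1 kJ/mol.
A is eclipsed. H at 0° is eclipsed with CN at 0° (5.0); Cl at 120° is eclipsed with SH at 120° (9.3); COOH at 240° is eclipsed with tBu at 240° (15.8). Total 30.1 kJ/mol.
E(B) − E(A) = 28.1 − 30.1 = -2.0 kJ/mol.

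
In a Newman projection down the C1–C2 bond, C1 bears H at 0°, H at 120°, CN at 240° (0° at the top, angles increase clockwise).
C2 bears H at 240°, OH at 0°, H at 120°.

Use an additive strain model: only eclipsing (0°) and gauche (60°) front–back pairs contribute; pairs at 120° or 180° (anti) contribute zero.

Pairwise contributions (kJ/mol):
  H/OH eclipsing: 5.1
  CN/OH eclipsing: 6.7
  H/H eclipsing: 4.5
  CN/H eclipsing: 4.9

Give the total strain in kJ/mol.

This conformer is eclipsed. H at 0° is eclipsed with OH at 0° (5.1); H at 120° is eclipsed with H at 120° (4.5); CN at 240° is eclipsed with H at 240° (4.9). Total 14.5 kJ/mol.

14.5 kJ/mol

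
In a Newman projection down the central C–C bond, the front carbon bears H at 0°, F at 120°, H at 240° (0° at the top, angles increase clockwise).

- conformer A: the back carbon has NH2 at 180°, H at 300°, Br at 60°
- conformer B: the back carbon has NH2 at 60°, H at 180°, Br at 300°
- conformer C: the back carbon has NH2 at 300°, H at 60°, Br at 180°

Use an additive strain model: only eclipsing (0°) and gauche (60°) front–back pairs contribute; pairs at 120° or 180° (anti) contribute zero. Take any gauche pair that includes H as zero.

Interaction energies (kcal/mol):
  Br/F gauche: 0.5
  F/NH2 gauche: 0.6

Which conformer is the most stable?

A (staggered): F–NH2 gauche, F–Br gauche; 0.6 + 0.5 = 1.1 kcal/mol.
B (staggered): F–NH2 gauche; 0.6 = 0.6 kcal/mol.
C (staggered): F–Br gauche; 0.5 = 0.5 kcal/mol.
C has the lowest total (0.5 kcal/mol).

C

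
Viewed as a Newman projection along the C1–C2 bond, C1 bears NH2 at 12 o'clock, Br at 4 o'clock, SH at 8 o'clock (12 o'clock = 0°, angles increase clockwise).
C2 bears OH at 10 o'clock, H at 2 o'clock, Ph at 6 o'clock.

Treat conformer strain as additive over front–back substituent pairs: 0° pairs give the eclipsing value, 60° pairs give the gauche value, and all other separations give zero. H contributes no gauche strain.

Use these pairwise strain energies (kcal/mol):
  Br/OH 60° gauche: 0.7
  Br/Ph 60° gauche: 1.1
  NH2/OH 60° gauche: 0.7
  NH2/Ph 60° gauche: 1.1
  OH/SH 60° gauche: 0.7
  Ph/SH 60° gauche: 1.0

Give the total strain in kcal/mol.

This conformer (staggered): NH2(0°)/OH(300°) gauche 0.7; Br(120°)/Ph(180°) gauche 1.1; SH(240°)/OH(300°) gauche 0.7; SH(240°)/Ph(180°) gauche 1.0 → 3.5 kcal/mol.

3.5 kcal/mol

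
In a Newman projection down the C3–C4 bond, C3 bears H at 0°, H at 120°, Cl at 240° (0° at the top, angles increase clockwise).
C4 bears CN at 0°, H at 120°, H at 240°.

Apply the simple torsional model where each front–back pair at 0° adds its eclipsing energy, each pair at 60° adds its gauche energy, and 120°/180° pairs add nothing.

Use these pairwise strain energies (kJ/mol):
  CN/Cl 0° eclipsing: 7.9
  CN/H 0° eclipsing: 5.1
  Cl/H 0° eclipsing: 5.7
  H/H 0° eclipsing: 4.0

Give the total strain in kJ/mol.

This conformer (eclipsed): H–CN eclipsed, H–H eclipsed, Cl–H eclipsed; 5.1 + 4.0 + 5.7 = 14.8 kJ/mol.

14.8 kJ/mol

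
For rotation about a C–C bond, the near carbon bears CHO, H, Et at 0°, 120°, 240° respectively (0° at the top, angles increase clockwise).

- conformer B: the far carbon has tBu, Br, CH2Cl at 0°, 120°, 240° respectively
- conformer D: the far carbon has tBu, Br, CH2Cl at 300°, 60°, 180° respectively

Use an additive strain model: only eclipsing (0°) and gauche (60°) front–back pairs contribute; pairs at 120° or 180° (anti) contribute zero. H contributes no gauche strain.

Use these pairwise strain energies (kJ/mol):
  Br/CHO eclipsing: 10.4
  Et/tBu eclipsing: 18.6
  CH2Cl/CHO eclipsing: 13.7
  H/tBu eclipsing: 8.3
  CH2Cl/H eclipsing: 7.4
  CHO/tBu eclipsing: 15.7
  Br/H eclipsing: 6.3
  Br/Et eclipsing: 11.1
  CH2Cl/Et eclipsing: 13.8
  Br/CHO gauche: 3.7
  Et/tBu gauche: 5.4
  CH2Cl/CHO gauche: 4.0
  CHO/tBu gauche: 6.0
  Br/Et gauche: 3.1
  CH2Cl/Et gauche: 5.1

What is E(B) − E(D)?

+15.6 kJ/mol

B is eclipsed. CHO at 0° is eclipsed with tBu at 0° (15.7); H at 120° is eclipsed with Br at 120° (6.3); Et at 240° is eclipsed with CH2Cl at 240° (13.8). Total 35.8 kJ/mol.
D is staggered. CHO at 0° is gauche with tBu at 300° (6.0); CHO at 0° is gauche with Br at 60° (3.7); Et at 240° is gauche with tBu at 300° (5.4); Et at 240° is gauche with CH2Cl at 180° (5.1). Total 20.2 kJ/mol.
E(B) − E(D) = 35.8 − 20.2 = +15.6 kJ/mol.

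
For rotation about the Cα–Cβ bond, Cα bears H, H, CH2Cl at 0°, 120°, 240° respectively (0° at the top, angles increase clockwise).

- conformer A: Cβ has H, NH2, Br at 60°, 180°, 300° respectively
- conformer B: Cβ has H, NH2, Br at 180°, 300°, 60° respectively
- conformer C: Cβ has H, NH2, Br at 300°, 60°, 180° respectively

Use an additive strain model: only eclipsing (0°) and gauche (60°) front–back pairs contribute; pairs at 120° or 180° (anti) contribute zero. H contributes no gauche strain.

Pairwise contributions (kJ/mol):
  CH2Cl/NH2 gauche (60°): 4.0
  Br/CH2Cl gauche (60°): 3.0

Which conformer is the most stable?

C

A (staggered): CH2Cl(240°)/NH2(180°) gauche 4.0; CH2Cl(240°)/Br(300°) gauche 3.0 → 7.0 kJ/mol.
B (staggered): CH2Cl(240°)/NH2(300°) gauche 4.0 → 4.0 kJ/mol.
C (staggered): CH2Cl(240°)/Br(180°) gauche 3.0 → 3.0 kJ/mol.
C has the lowest total (3.0 kJ/mol).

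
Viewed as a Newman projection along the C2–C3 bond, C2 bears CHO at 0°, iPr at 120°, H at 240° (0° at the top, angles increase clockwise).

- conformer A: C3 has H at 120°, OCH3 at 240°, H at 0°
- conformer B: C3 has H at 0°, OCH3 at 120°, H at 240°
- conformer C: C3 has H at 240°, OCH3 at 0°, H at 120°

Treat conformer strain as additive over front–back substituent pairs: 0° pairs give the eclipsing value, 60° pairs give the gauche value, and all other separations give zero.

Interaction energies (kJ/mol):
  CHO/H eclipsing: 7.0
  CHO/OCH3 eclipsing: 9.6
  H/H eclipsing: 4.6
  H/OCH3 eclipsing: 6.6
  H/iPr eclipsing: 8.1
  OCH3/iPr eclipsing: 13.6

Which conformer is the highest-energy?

B

A is eclipsed. CHO at 0° is eclipsed with H at 0° (7.0); iPr at 120° is eclipsed with H at 120° (8.1); H at 240° is eclipsed with OCH3 at 240° (6.6). Total 21.7 kJ/mol.
B is eclipsed. CHO at 0° is eclipsed with H at 0° (7.0); iPr at 120° is eclipsed with OCH3 at 120° (13.6); H at 240° is eclipsed with H at 240° (4.6). Total 25.2 kJ/mol.
C is eclipsed. CHO at 0° is eclipsed with OCH3 at 0° (9.6); iPr at 120° is eclipsed with H at 120° (8.1); H at 240° is eclipsed with H at 240° (4.6). Total 22.3 kJ/mol.
B has the highest total (25.2 kJ/mol).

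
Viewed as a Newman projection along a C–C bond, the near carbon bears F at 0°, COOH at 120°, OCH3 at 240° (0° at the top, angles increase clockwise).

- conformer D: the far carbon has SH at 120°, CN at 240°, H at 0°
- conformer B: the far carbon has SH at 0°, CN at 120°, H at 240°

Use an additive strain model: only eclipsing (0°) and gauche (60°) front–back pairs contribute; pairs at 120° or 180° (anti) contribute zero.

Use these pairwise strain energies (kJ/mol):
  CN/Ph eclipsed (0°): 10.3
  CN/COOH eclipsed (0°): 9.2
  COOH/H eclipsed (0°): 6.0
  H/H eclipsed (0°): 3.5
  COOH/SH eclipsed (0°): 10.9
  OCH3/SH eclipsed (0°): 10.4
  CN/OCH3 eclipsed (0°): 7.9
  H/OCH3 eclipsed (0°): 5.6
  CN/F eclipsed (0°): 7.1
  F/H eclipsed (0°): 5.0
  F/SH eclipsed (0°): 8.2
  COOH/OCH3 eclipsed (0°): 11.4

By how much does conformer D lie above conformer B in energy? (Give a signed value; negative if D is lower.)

+0.8 kJ/mol

D (eclipsed): F–H eclipsed, COOH–SH eclipsed, OCH3–CN eclipsed; 5.0 + 10.9 + 7.9 = 23.8 kJ/mol.
B (eclipsed): F–SH eclipsed, COOH–CN eclipsed, OCH3–H eclipsed; 8.2 + 9.2 + 5.6 = 23.0 kJ/mol.
E(D) − E(B) = 23.8 − 23.0 = +0.8 kJ/mol.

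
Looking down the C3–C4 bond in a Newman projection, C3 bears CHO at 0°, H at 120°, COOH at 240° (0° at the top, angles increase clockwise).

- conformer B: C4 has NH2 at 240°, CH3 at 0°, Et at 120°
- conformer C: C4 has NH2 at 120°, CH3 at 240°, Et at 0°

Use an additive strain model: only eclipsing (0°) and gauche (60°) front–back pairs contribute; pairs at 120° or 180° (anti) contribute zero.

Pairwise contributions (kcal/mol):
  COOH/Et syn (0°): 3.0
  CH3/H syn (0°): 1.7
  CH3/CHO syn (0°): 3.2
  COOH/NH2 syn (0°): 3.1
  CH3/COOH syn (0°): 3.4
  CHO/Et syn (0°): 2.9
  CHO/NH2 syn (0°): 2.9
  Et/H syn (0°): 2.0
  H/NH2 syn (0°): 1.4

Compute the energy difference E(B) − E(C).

B (eclipsed): CHO(0°)/CH3(0°) eclipsed 3.2; H(120°)/Et(120°) eclipsed 2.0; COOH(240°)/NH2(240°) eclipsed 3.1 → 8.3 kcal/mol.
C (eclipsed): CHO(0°)/Et(0°) eclipsed 2.9; H(120°)/NH2(120°) eclipsed 1.4; COOH(240°)/CH3(240°) eclipsed 3.4 → 7.7 kcal/mol.
E(B) − E(C) = 8.3 − 7.7 = +0.6 kcal/mol.

+0.6 kcal/mol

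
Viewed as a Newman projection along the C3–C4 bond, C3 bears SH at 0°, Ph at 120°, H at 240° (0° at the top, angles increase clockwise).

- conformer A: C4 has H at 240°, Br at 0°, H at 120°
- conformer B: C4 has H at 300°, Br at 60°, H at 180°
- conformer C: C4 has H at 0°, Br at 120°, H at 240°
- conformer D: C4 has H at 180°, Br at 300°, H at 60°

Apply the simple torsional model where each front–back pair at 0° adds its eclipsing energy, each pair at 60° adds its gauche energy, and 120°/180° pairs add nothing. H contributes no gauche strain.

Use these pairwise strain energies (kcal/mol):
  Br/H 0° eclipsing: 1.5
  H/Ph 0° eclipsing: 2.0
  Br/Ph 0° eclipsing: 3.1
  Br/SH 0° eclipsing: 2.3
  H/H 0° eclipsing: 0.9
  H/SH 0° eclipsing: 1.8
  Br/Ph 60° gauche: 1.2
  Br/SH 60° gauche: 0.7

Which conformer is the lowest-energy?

D

A (eclipsed): SH–Br eclipsed, Ph–H eclipsed, H–H eclipsed; 2.3 + 2.0 + 0.9 = 5.2 kcal/mol.
B (staggered): SH–Br gauche, Ph–Br gauche; 0.7 + 1.2 = 1.9 kcal/mol.
C (eclipsed): SH–H eclipsed, Ph–Br eclipsed, H–H eclipsed; 1.8 + 3.1 + 0.9 = 5.8 kcal/mol.
D (staggered): SH–Br gauche; 0.7 = 0.7 kcal/mol.
D has the lowest total (0.7 kcal/mol).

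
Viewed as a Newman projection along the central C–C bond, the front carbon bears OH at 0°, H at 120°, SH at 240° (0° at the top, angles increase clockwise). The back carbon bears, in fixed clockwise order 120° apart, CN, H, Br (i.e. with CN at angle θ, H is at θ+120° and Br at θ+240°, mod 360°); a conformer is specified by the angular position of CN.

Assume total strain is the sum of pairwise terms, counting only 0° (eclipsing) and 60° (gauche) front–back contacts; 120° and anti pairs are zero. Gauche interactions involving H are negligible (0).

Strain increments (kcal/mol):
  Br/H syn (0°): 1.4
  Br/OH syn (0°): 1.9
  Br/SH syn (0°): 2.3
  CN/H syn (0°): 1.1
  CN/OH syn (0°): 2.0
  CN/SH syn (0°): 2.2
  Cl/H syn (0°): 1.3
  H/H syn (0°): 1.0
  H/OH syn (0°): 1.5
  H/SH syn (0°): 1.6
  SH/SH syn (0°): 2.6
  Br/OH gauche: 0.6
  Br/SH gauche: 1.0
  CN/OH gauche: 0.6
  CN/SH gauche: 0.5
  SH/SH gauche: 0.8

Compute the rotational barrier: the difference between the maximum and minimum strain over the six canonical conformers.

4.2 kcal/mol

CN at 0° (eclipsed): OH(0°)/CN(0°) eclipsed 2.0; H(120°)/H(120°) eclipsed 1.0; SH(240°)/Br(240°) eclipsed 2.3 → 5.3 kcal/mol.
CN at 60° (staggered): OH(0°)/CN(60°) gauche 0.6; OH(0°)/Br(300°) gauche 0.6; SH(240°)/Br(300°) gauche 1.0 → 2.2 kcal/mol.
CN at 120° (eclipsed): OH(0°)/Br(0°) eclipsed 1.9; H(120°)/CN(120°) eclipsed 1.1; SH(240°)/H(240°) eclipsed 1.6 → 4.6 kcal/mol.
CN at 180° (staggered): OH(0°)/Br(60°) gauche 0.6; SH(240°)/CN(180°) gauche 0.5 → 1.1 kcal/mol.
CN at 240° (eclipsed): OH(0°)/H(0°) eclipsed 1.5; H(120°)/Br(120°) eclipsed 1.4; SH(240°)/CN(240°) eclipsed 2.2 → 5.1 kcal/mol.
CN at 300° (staggered): OH(0°)/CN(300°) gauche 0.6; SH(240°)/CN(300°) gauche 0.5; SH(240°)/Br(180°) gauche 1.0 → 2.1 kcal/mol.
Max at 0° (5.3 kcal/mol), min at 180° (1.1 kcal/mol); barrier = 4.2 kcal/mol.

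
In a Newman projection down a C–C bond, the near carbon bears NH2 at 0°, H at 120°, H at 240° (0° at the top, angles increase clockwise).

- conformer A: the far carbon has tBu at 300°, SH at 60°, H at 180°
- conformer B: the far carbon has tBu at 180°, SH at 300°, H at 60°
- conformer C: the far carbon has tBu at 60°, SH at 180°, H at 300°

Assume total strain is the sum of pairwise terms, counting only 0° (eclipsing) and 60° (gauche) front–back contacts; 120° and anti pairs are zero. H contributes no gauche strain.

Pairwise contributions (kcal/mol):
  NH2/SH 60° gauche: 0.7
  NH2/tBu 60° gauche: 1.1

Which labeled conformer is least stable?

A (staggered): NH2(0°)/tBu(300°) gauche 1.1; NH2(0°)/SH(60°) gauche 0.7 → 1.8 kcal/mol.
B (staggered): NH2(0°)/SH(300°) gauche 0.7 → 0.7 kcal/mol.
C (staggered): NH2(0°)/tBu(60°) gauche 1.1 → 1.1 kcal/mol.
A has the highest total (1.8 kcal/mol).

A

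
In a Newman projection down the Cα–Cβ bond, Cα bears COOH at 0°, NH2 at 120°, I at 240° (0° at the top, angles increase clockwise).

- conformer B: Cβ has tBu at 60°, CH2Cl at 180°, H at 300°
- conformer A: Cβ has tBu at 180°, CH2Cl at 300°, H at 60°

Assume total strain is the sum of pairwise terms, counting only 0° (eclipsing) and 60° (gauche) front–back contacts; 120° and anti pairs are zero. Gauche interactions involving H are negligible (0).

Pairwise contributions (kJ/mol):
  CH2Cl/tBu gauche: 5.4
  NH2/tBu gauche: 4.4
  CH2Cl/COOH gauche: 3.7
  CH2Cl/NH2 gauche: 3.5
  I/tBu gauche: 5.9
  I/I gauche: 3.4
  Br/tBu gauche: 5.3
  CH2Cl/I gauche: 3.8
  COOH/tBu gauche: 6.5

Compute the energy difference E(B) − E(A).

B (staggered): COOH–tBu gauche, NH2–tBu gauche, NH2–CH2Cl gauche, I–CH2Cl gauche; 6.5 + 4.4 + 3.5 + 3.8 = 18.2 kJ/mol.
A (staggered): COOH–CH2Cl gauche, NH2–tBu gauche, I–tBu gauche, I–CH2Cl gauche; 3.7 + 4.4 + 5.9 + 3.8 = 17.8 kJ/mol.
E(B) − E(A) = 18.2 − 17.8 = +0.4 kJ/mol.

+0.4 kJ/mol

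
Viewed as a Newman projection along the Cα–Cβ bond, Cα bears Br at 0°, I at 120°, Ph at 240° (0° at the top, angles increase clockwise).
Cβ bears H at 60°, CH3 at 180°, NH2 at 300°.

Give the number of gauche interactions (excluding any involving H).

4

Non-H gauche pairs: Br(0°)/NH2(300°); I(120°)/CH3(180°); Ph(240°)/CH3(180°); Ph(240°)/NH2(300°) — 4 interactions.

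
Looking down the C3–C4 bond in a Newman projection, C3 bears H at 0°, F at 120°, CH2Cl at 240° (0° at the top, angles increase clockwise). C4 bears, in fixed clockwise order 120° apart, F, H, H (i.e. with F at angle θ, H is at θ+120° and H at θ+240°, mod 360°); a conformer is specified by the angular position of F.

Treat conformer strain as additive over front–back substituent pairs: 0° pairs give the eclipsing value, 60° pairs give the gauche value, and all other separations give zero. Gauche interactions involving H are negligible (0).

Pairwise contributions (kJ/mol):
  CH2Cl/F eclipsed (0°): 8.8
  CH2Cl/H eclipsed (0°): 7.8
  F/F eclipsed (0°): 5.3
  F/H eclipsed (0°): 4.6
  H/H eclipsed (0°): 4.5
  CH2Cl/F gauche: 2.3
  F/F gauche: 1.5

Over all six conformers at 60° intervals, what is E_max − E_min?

16.4 kJ/mol

F at 0° is eclipsed. H at 0° is eclipsed with F at 0° (4.6); F at 120° is eclipsed with H at 120° (4.6); CH2Cl at 240° is eclipsed with H at 240° (7.8). Total 17.0 kJ/mol.
F at 60° is staggered. F at 120° is gauche with F at 60° (1.5). Total 1.5 kJ/mol.
F at 120° is eclipsed. H at 0° is eclipsed with H at 0° (4.5); F at 120° is eclipsed with F at 120° (5.3); CH2Cl at 240° is eclipsed with H at 240° (7.8). Total 17.6 kJ/mol.
F at 180° is staggered. F at 120° is gauche with F at 180° (1.5); CH2Cl at 240° is gauche with F at 180° (2.3). Total 3.8 kJ/mol.
F at 240° is eclipsed. H at 0° is eclipsed with H at 0° (4.5); F at 120° is eclipsed with H at 120° (4.6); CH2Cl at 240° is eclipsed with F at 240° (8.8). Total 17.9 kJ/mol.
F at 300° is staggered. CH2Cl at 240° is gauche with F at 300° (2.3). Total 2.3 kJ/mol.
Max at 240° (17.9 kJ/mol), min at 60° (1.5 kJ/mol); barrier = 16.4 kJ/mol.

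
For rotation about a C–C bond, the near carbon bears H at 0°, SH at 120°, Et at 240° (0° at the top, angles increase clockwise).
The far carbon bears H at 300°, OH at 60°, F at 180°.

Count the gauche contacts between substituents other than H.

Non-H gauche pairs: SH(120°)/OH(60°); SH(120°)/F(180°); Et(240°)/F(180°) — 3 interactions.

3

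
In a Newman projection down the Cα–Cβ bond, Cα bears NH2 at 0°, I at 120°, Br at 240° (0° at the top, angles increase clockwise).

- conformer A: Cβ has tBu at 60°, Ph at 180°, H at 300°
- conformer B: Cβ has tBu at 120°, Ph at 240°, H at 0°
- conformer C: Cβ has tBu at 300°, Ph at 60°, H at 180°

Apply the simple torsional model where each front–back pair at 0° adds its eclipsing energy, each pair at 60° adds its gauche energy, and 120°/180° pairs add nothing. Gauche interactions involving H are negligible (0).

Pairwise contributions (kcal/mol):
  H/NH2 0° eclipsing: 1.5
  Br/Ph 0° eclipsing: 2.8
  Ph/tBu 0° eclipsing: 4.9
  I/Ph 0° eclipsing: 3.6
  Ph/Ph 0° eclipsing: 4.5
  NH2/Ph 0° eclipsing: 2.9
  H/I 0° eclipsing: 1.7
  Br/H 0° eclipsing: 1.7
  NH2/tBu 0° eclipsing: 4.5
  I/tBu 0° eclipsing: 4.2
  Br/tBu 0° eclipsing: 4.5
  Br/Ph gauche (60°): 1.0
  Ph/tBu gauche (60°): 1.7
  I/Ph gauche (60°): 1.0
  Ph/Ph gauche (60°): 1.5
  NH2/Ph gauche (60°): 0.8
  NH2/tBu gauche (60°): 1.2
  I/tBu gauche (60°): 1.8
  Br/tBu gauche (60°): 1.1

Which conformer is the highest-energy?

B

A (staggered): NH2(0°)/tBu(60°) gauche 1.2; I(120°)/tBu(60°) gauche 1.8; I(120°)/Ph(180°) gauche 1.0; Br(240°)/Ph(180°) gauche 1.0 → 5.0 kcal/mol.
B (eclipsed): NH2(0°)/H(0°) eclipsed 1.5; I(120°)/tBu(120°) eclipsed 4.2; Br(240°)/Ph(240°) eclipsed 2.8 → 8.5 kcal/mol.
C (staggered): NH2(0°)/tBu(300°) gauche 1.2; NH2(0°)/Ph(60°) gauche 0.8; I(120°)/Ph(60°) gauche 1.0; Br(240°)/tBu(300°) gauche 1.1 → 4.1 kcal/mol.
B has the highest total (8.5 kcal/mol).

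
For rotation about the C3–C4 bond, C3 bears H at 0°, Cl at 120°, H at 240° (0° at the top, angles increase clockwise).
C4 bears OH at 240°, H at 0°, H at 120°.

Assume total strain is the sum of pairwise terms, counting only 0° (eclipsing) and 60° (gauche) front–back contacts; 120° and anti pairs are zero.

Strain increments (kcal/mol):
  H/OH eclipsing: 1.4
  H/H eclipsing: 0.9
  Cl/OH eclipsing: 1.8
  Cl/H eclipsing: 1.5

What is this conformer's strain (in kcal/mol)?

This conformer (eclipsed): H–H eclipsed, Cl–H eclipsed, H–OH eclipsed; 0.9 + 1.5 + 1.4 = 3.8 kcal/mol.

3.8 kcal/mol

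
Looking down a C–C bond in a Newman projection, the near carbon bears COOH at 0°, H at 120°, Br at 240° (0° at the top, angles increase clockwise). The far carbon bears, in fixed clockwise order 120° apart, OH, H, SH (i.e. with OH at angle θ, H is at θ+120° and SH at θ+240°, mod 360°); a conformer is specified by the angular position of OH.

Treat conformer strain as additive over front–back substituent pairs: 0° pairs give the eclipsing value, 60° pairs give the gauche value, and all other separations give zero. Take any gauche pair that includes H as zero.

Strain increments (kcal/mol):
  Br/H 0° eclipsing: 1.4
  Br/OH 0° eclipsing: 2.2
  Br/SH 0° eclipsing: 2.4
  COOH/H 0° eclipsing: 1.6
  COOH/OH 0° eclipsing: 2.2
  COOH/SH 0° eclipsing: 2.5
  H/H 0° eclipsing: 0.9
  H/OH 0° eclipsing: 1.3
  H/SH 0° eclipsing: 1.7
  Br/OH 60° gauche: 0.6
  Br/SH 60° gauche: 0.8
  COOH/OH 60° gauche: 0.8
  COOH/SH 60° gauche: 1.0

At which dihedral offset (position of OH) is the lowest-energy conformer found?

OH at 0° (eclipsed): COOH–OH eclipsed, H–H eclipsed, Br–SH eclipsed; 2.2 + 0.9 + 2.4 = 5.5 kcal/mol.
OH at 60° (staggered): COOH–OH gauche, COOH–SH gauche, Br–SH gauche; 0.8 + 1.0 + 0.8 = 2.6 kcal/mol.
OH at 120° (eclipsed): COOH–SH eclipsed, H–OH eclipsed, Br–H eclipsed; 2.5 + 1.3 + 1.4 = 5.2 kcal/mol.
OH at 180° (staggered): COOH–SH gauche, Br–OH gauche; 1.0 + 0.6 = 1.6 kcal/mol.
OH at 240° (eclipsed): COOH–H eclipsed, H–SH eclipsed, Br–OH eclipsed; 1.6 + 1.7 + 2.2 = 5.5 kcal/mol.
OH at 300° (staggered): COOH–OH gauche, Br–OH gauche, Br–SH gauche; 0.8 + 0.6 + 0.8 = 2.2 kcal/mol.
The minimum (1.6 kcal/mol) occurs with OH at 180°.

180°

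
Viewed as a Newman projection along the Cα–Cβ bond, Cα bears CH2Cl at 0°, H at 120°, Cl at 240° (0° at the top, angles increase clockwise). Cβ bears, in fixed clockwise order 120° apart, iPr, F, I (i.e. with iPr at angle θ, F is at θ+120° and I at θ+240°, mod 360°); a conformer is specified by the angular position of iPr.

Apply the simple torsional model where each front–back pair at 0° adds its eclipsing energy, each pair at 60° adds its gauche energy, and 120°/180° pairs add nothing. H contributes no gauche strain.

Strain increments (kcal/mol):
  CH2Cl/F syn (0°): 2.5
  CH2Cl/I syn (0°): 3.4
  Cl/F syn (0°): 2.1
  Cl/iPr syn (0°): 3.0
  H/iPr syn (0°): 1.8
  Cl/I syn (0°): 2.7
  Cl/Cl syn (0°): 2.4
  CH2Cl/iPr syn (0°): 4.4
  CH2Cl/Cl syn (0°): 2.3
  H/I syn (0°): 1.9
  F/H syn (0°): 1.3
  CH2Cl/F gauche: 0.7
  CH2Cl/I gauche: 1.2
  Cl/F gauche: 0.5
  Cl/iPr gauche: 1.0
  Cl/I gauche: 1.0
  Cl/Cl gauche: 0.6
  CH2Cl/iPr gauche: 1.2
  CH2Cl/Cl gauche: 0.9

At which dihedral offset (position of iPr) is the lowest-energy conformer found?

180°

iPr at 0° (eclipsed): CH2Cl(0°)/iPr(0°) eclipsed 4.4; H(120°)/F(120°) eclipsed 1.3; Cl(240°)/I(240°) eclipsed 2.7 → 8.4 kcal/mol.
iPr at 60° (staggered): CH2Cl(0°)/iPr(60°) gauche 1.2; CH2Cl(0°)/I(300°) gauche 1.2; Cl(240°)/F(180°) gauche 0.5; Cl(240°)/I(300°) gauche 1.0 → 3.9 kcal/mol.
iPr at 120° (eclipsed): CH2Cl(0°)/I(0°) eclipsed 3.4; H(120°)/iPr(120°) eclipsed 1.8; Cl(240°)/F(240°) eclipsed 2.1 → 7.3 kcal/mol.
iPr at 180° (staggered): CH2Cl(0°)/F(300°) gauche 0.7; CH2Cl(0°)/I(60°) gauche 1.2; Cl(240°)/iPr(180°) gauche 1.0; Cl(240°)/F(300°) gauche 0.5 → 3.4 kcal/mol.
iPr at 240° (eclipsed): CH2Cl(0°)/F(0°) eclipsed 2.5; H(120°)/I(120°) eclipsed 1.9; Cl(240°)/iPr(240°) eclipsed 3.0 → 7.4 kcal/mol.
iPr at 300° (staggered): CH2Cl(0°)/iPr(300°) gauche 1.2; CH2Cl(0°)/F(60°) gauche 0.7; Cl(240°)/iPr(300°) gauche 1.0; Cl(240°)/I(180°) gauche 1.0 → 3.9 kcal/mol.
The minimum (3.4 kcal/mol) occurs with iPr at 180°.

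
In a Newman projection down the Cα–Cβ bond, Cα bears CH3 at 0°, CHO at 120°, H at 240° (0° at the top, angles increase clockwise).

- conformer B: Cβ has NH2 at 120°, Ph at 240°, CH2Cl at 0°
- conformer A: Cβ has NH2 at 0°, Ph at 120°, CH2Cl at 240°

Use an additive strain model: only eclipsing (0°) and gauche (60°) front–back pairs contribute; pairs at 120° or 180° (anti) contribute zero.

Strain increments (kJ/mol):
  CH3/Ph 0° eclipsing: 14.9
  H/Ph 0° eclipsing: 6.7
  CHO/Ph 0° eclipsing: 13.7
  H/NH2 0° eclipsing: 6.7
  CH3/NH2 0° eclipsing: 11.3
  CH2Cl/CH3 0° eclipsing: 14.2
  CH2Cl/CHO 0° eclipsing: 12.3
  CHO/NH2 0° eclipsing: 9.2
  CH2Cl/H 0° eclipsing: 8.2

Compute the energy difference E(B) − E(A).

B (eclipsed): CH3–CH2Cl eclipsed, CHO–NH2 eclipsed, H–Ph eclipsed; 14.2 + 9.2 + 6.7 = 30.1 kJ/mol.
A (eclipsed): CH3–NH2 eclipsed, CHO–Ph eclipsed, H–CH2Cl eclipsed; 11.3 + 13.7 + 8.2 = 33.2 kJ/mol.
E(B) − E(A) = 30.1 − 33.2 = -3.1 kJ/mol.

-3.1 kJ/mol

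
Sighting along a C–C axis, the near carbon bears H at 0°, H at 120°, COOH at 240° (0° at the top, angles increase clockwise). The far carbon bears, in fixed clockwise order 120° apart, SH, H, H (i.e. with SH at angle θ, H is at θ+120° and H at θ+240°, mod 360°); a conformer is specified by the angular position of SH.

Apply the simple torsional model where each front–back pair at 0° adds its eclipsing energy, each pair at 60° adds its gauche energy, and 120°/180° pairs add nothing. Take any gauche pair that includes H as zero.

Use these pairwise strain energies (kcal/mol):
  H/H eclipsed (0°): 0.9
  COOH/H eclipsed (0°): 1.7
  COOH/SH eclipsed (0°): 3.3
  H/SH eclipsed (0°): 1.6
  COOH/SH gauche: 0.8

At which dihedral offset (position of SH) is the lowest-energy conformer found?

SH at 0° (eclipsed): H(0°)/SH(0°) eclipsed 1.6; H(120°)/H(120°) eclipsed 0.9; COOH(240°)/H(240°) eclipsed 1.7 → 4.2 kcal/mol.
SH at 60° (staggered): no non-H gauche contacts → 0.0 kcal/mol.
SH at 120° (eclipsed): H(0°)/H(0°) eclipsed 0.9; H(120°)/SH(120°) eclipsed 1.6; COOH(240°)/H(240°) eclipsed 1.7 → 4.2 kcal/mol.
SH at 180° (staggered): COOH(240°)/SH(180°) gauche 0.8 → 0.8 kcal/mol.
SH at 240° (eclipsed): H(0°)/H(0°) eclipsed 0.9; H(120°)/H(120°) eclipsed 0.9; COOH(240°)/SH(240°) eclipsed 3.3 → 5.1 kcal/mol.
SH at 300° (staggered): COOH(240°)/SH(300°) gauche 0.8 → 0.8 kcal/mol.
The minimum (0.0 kcal/mol) occurs with SH at 60°.

60°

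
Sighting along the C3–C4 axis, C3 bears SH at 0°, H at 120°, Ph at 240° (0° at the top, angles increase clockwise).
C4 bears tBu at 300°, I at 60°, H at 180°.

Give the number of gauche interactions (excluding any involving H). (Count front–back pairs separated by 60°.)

3

Non-H gauche pairs: SH(0°)/tBu(300°); SH(0°)/I(60°); Ph(240°)/tBu(300°) — 3 interactions.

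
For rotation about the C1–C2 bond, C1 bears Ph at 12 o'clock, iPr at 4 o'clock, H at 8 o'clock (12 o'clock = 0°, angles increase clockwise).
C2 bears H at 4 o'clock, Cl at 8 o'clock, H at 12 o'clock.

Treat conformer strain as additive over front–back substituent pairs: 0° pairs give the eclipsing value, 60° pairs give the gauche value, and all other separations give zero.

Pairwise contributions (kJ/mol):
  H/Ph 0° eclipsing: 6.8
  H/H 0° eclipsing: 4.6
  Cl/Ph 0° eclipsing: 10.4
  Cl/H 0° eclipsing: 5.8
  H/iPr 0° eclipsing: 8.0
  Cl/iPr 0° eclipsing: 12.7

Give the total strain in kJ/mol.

20.6 kJ/mol

This conformer (eclipsed): Ph(0°)/H(0°) eclipsed 6.8; iPr(120°)/H(120°) eclipsed 8.0; H(240°)/Cl(240°) eclipsed 5.8 → 20.6 kJ/mol.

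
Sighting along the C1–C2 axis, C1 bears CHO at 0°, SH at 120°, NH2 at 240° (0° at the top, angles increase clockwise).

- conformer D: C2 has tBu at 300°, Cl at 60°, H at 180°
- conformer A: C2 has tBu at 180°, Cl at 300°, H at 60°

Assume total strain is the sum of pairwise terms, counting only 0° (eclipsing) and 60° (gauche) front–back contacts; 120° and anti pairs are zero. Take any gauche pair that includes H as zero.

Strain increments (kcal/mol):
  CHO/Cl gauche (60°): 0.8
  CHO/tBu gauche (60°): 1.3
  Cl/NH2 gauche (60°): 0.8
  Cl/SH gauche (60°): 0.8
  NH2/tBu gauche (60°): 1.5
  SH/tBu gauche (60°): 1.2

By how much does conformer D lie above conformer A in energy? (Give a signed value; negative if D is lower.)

D (staggered): CHO(0°)/tBu(300°) gauche 1.3; CHO(0°)/Cl(60°) gauche 0.8; SH(120°)/Cl(60°) gauche 0.8; NH2(240°)/tBu(300°) gauche 1.5 → 4.4 kcal/mol.
A (staggered): CHO(0°)/Cl(300°) gauche 0.8; SH(120°)/tBu(180°) gauche 1.2; NH2(240°)/tBu(180°) gauche 1.5; NH2(240°)/Cl(300°) gauche 0.8 → 4.3 kcal/mol.
E(D) − E(A) = 4.4 − 4.3 = +0.1 kcal/mol.

+0.1 kcal/mol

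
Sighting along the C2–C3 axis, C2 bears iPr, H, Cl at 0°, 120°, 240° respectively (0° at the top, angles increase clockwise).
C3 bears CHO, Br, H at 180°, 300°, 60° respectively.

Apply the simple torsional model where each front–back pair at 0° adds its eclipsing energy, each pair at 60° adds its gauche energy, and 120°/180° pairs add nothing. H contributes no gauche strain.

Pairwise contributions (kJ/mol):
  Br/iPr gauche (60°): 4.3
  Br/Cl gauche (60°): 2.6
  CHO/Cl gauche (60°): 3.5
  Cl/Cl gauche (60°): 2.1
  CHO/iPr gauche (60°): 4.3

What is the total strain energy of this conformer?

10.4 kJ/mol

This conformer (staggered): iPr–Br gauche, Cl–CHO gauche, Cl–Br gauche; 4.3 + 3.5 + 2.6 = 10.4 kJ/mol.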